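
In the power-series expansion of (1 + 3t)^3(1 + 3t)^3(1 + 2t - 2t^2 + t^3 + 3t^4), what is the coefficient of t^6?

(1 + 3t)^3 has coefficients 1,9,27,27 for degrees 0…3.
(1 + 3t)^3 has coefficients 1,9,27,27,0,0,0 for degrees 0…6.
Finally multiplying by (1 + 2t - 2t^2 + t^3 + 3t^4), the product of all factors after the first has coefficients 1,11,43,64,12,0,108 for degrees 0…6.
[t^6] = 1·108 + 9·0 + 27·12 + 27·64 = 2160.

2160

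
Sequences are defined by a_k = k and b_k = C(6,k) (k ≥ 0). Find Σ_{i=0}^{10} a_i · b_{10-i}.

Write out a_i and b_{10-i} for i = 0,…,10 and sum the products.
Σ = 0·0 + 1·0 + 2·0 + 3·0 + 4·1 + 5·6 + 6·15 + 7·20 + 8·15 + 9·6 + 10·1 = 448.

448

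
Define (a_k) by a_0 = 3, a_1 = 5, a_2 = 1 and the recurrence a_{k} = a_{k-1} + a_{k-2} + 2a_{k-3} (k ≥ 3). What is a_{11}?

2629

The ordinary generating function has denominator 1 - t - t^2 - 2t^3.
Iterating the recurrence: a_0,…,a_{11} = 3, 5, 1, 12, 23, 37, 84, 167, 325, 660, 1319, 2629.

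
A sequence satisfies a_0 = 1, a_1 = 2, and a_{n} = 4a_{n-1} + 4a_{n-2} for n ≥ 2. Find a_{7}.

The ordinary generating function has denominator 1 - 4y - 4y^2.
Iterating the recurrence: a_0,…,a_{7} = 1, 2, 12, 56, 272, 1312, 6336, 30592.

30592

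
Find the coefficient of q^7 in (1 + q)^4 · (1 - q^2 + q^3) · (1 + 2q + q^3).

(1 + q)^4 has coefficients 1,4,6,4,1 for degrees 0…4.
(1 - q^2 + q^3) has coefficients 1,0,-1,1,0,0,0,0 for degrees 0…7.
Finally multiplying by (1 + 2q + q^3), the product of all factors after the first has coefficients 1,2,-1,0,2,-1,1,0 for degrees 0…7.
[q^7] = 1·0 + 4·1 + 6·(-1) + 4·2 + 1·0 = 6.

6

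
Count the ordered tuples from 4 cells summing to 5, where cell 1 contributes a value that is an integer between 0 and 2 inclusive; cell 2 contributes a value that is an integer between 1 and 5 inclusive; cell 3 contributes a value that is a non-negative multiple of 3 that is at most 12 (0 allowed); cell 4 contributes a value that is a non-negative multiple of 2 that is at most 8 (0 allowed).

9

The generating function for the choices is (1 + x + x^2)·(x + x^2 + x^3 + x^4 + x^5)·(1 + x^3 + x^6 + x^9 + x^12)·(1 + x^2 + x^4 + x^6 + x^8); the count is [x^5].
(1 + x + x^2) has coefficients 1,1,1 for degrees 0…2.
(x + x^2 + x^3 + x^4 + x^5) has coefficients 0,1,1,1,1,1 for degrees 0…5.
Multiplying by (1 + x^3 + x^6 + x^9 + x^12) gives running coefficients 0,1,1,1,2,2 for degrees 0…5.
Finally multiplying by (1 + x^2 + x^4 + x^6 + x^8), the product of all factors after the first has coefficients 0,1,1,2,3,4 for degrees 0…5.
[x^5] = 1·4 + 1·3 + 1·2 = 9.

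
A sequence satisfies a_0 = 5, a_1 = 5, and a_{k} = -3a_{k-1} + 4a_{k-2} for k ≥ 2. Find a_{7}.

5

The ordinary generating function has denominator 1 + 3z - 4z^2.
Iterating the recurrence: a_0,…,a_{7} = 5, 5, 5, 5, 5, 5, 5, 5.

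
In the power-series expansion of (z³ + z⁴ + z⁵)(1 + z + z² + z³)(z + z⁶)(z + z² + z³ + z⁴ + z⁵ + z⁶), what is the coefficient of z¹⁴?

(z³ + z⁴ + z⁵) has coefficients 0,0,0,1,1,1 for degrees 0…5.
(1 + z + z² + z³) has coefficients 1,1,1,1,0,0,0,0,0,0,0,0,0,0,0 for degrees 0…14.
Multiplying by (z + z⁶) gives running coefficients 0,1,1,1,1,0,1,1,1,1,0,0,0,0,0 for degrees 0…14.
Finally multiplying by (z + z² + z³ + z⁴ + z⁵ + z⁶), the product of all factors after the first has coefficients 0,0,1,2,3,4,4,5,5,5,5,4,4,3,2 for degrees 0…14.
[z¹⁴] = 1·4 + 1·5 + 1·5 = 14.

14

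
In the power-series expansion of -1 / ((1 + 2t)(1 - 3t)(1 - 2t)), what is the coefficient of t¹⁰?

The denominator gives the recurrence a_n = 3a_(n−1) + 4a_(n−2) − 12a_(n−3) for n ≥ 3; the numerator fixes a_0 = -1, a_1 = -3, a_2 = -13.
Iterating: -1, -3, -13, -39, -133, -399, -1261, -3783, -11605, -34815, -105469, so a_10 = -105469.

-105469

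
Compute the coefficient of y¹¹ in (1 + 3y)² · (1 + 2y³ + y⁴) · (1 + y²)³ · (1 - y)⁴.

(1 + 3y)² has coefficients 1,6,9 for degrees 0…2.
(1 + 2y³ + y⁴) has coefficients 1,0,0,2,1,0,0,0,0,0,0,0 for degrees 0…11.
Multiplying by (1 + y²)³ gives running coefficients 1,0,3,2,4,6,4,6,3,2,1,0 for degrees 0…11.
Finally multiplying by (1 - y)⁴, the product of all factors after the first has coefficients 1,-4,9,-14,15,-10,-1,12,-17,16,-9,2 for degrees 0…11.
[y¹¹] = 1·2 + 6·(-9) + 9·16 = 92.

92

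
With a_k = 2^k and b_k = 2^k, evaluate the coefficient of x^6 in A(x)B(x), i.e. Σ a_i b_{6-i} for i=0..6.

Write out a_i and b_{6-i} for i = 0,…,6 and sum the products.
Σ = 1·64 + 2·32 + 4·16 + 8·8 + 16·4 + 32·2 + 64·1 = 448.

448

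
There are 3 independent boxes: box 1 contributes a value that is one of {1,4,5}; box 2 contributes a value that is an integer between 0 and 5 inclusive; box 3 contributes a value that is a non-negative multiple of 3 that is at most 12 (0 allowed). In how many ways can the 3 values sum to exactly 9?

6

The generating function for the choices is (t + t^4 + t^5)·(1 + t + t^2 + t^3 + t^4 + t^5)·(1 + t^3 + t^6 + t^9 + t^12); the count is [t^9].
(t + t^4 + t^5) has coefficients 0,1,0,0,1,1 for degrees 0…5.
(1 + t + t^2 + t^3 + t^4 + t^5) has coefficients 1,1,1,1,1,1,0,0,0,0 for degrees 0…9.
Finally multiplying by (1 + t^3 + t^6 + t^9 + t^12), the product of all factors after the first has coefficients 1,1,1,2,2,2,2,2,2,2 for degrees 0…9.
[t^9] = 1·2 + 1·2 + 1·2 = 6.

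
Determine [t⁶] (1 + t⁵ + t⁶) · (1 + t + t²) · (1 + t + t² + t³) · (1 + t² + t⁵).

(1 + t⁵ + t⁶) has coefficients 1,0,0,0,0,1,1 for degrees 0…6.
(1 + t + t²) has coefficients 1,1,1,0,0,0,0 for degrees 0…6.
Multiplying by (1 + t + t² + t³) gives running coefficients 1,2,3,3,2,1,0 for degrees 0…6.
Finally multiplying by (1 + t² + t⁵), the product of all factors after the first has coefficients 1,2,4,5,5,5,4 for degrees 0…6.
[t⁶] = 1·4 + 1·2 + 1·1 = 7.

7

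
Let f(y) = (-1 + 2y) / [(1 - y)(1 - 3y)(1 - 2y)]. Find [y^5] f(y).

-364

Partial fractions give a closed form: a_n = (1/2)·1^n + (-3/2)·3^n.
At n = 5: a_5 = -364.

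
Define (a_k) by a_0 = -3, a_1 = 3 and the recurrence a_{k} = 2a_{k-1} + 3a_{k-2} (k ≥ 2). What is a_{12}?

The ordinary generating function has denominator 1 - 2y - 3y^2.
Iterating the recurrence: a_0,…,a_{12} = -3, 3, -3, 3, -3, 3, -3, 3, -3, 3, -3, 3, -3.

-3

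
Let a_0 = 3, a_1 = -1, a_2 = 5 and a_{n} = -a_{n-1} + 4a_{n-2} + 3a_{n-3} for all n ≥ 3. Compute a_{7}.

The ordinary generating function has denominator 1 + y - 4y^2 - 3y^3.
Iterating the recurrence: a_0,…,a_{7} = 3, -1, 5, 0, 17, -2, 70, -27.

-27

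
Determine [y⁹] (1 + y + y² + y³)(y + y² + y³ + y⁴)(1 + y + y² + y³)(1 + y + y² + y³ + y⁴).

(1 + y + y² + y³) has coefficients 1,1,1,1 for degrees 0…3.
(y + y² + y³ + y⁴) has coefficients 0,1,1,1,1,0,0,0,0,0 for degrees 0…9.
Multiplying by (1 + y + y² + y³) gives running coefficients 0,1,2,3,4,3,2,1,0,0 for degrees 0…9.
Finally multiplying by (1 + y + y² + y³ + y⁴), the product of all factors after the first has coefficients 0,1,3,6,10,13,14,13,10,6 for degrees 0…9.
[y⁹] = 1·6 + 1·10 + 1·13 + 1·14 = 43.

43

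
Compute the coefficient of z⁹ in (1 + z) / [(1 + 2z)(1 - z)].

-170

Partial fractions give a closed form: a_n = (1/3)·(-2)^n + (2/3)·1^n.
At n = 9: a_9 = -170.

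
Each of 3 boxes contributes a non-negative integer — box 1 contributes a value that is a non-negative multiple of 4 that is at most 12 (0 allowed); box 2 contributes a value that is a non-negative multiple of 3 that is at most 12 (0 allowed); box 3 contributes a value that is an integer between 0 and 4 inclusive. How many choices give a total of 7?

4

The generating function for the choices is (1 + q^4 + q^8 + q^12)·(1 + q^3 + q^6 + q^9 + q^12)·(1 + q + q^2 + q^3 + q^4); the count is [q^7].
(1 + q^4 + q^8 + q^12) has coefficients 1,0,0,0,1,0,0,0 for degrees 0…7.
(1 + q^3 + q^6 + q^9 + q^12) has coefficients 1,0,0,1,0,0,1,0 for degrees 0…7.
Finally multiplying by (1 + q + q^2 + q^3 + q^4), the product of all factors after the first has coefficients 1,1,1,2,2,1,2,2 for degrees 0…7.
[q^7] = 1·2 + 1·2 = 4.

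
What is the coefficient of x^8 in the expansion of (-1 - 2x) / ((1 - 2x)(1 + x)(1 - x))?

Partial fractions give a closed form: a_n = (-8/3)·2^n + (1/6)·(-1)^n + (3/2)·1^n.
At n = 8: a_8 = -681.

-681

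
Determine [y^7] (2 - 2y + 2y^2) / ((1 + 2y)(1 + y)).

The denominator gives the recurrence a_n = −3a_(n−1) − 2a_(n−2) for n ≥ 3; the numerator fixes a_0 = 2, a_1 = -8, a_2 = 22.
Iterating: 2, -8, 22, -50, 106, -218, 442, -890, so a_7 = -890.

-890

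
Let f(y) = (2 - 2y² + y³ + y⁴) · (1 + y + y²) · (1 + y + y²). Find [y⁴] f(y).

-1

(2 - 2y² + y³ + y⁴) has coefficients 2,0,-2,1,1 for degrees 0…4.
(1 + y + y²) has coefficients 1,1,1,0,0 for degrees 0…4.
Finally multiplying by (1 + y + y²), the product of all factors after the first has coefficients 1,2,3,2,1 for degrees 0…4.
[y⁴] = 2·1 − 2·3 + 1·2 + 1·1 = -1.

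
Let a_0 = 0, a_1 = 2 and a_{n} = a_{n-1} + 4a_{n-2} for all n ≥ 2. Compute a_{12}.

The ordinary generating function has denominator 1 - y - 4y^2.
Iterating the recurrence: a_0,…,a_{12} = 0, 2, 2, 10, 18, 58, 130, 362, 882, 2330, 5858, 15178, 38610.

38610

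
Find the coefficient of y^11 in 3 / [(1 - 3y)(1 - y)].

797160

Partial fractions give a closed form: a_n = (9/2)·3^n + (-3/2)·1^n.
At n = 11: a_11 = 797160.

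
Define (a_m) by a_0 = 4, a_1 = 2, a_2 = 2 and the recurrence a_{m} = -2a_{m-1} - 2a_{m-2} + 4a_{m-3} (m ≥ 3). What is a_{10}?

The ordinary generating function has denominator 1 + 2q + 2q^2 - 4q^3.
Iterating the recurrence: a_0,…,a_{10} = 4, 2, 2, 8, -12, 16, 24, -128, 272, -192, -672.

-672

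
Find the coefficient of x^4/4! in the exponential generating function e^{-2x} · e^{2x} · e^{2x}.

16

The EGF product rule gives c_4 = Σ_{k_1+k_2+k_3=4} C(4; k_1,k_2,k_3) · ∏ g_i(k_i), where e^{-2x} gives (-2)^k; e^{2x} gives (2)^k; e^{2x} gives (2)^k.
g_1(k) for k = 0…4: 1, -2, 4, -8, 16.
g_2(k) for k = 0…4: 1, 2, 4, 8, 16.
g_3(k) for k = 0…4: 1, 2, 4, 8, 16.
First combine the last two factors: h(k) = Σ_j C(k,j)·g_2(j)·g_3(k−j) for k = 0…4: 1, 4, 16, 64, 256.
c_4 = Σ_k C(4,k)·g_1(k)·h(4−k) = 1·1·256 + 4·(-2)·64 + 6·4·16 + 4·(-8)·4 + 1·16·1 = 256 − 512 + 384 − 128 + 16 = 16.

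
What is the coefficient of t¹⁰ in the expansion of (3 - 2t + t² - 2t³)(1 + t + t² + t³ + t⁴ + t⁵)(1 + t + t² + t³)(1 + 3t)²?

(3 - 2t + t² - 2t³) has coefficients 3,-2,1,-2 for degrees 0…3.
(1 + t + t² + t³ + t⁴ + t⁵) has coefficients 1,1,1,1,1,1,0,0,0,0,0 for degrees 0…10.
Multiplying by (1 + t + t² + t³) gives running coefficients 1,2,3,4,4,4,3,2,1,0,0 for degrees 0…10.
Finally multiplying by (1 + 3t)², the product of all factors after the first has coefficients 1,8,24,40,55,64,63,56,40,24,9 for degrees 0…10.
[t¹⁰] = 3·9 − 2·24 + 1·40 − 2·56 = -93.

-93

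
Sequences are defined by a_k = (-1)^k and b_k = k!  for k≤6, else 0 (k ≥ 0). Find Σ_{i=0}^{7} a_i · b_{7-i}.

-620

This is [x^7] in the product of the two ordinary generating functions.
Σ = 1·0 − 1·720 + 1·120 − 1·24 + 1·6 − 1·2 + 1·1 − 1·1 = -620.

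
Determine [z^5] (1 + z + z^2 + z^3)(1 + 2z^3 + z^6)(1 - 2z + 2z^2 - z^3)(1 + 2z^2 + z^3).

8

(1 + z + z^2 + z^3) has coefficients 1,1,1,1 for degrees 0…3.
(1 + 2z^3 + z^6) has coefficients 1,0,0,2,0,0 for degrees 0…5.
Multiplying by (1 - 2z + 2z^2 - z^3) gives running coefficients 1,-2,2,1,-4,4 for degrees 0…5.
Finally multiplying by (1 + 2z^2 + z^3), the product of all factors after the first has coefficients 1,-2,4,-2,-2,8 for degrees 0…5.
[z^5] = 1·8 + 1·(-2) + 1·(-2) + 1·4 = 8.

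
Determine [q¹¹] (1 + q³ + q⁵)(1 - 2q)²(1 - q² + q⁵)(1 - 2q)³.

(1 + q³ + q⁵) has coefficients 1,0,0,1,0,1 for degrees 0…5.
(1 - 2q)² has coefficients 1,-4,4,0,0,0,0,0,0,0,0,0 for degrees 0…11.
Multiplying by (1 - q² + q⁵) gives running coefficients 1,-4,3,4,-4,1,-4,4,0,0,0,0 for degrees 0…11.
Finally multiplying by (1 - 2q)³, the product of all factors after the first has coefficients 1,-10,39,-70,40,49,-90,72,-80,80,-32,0 for degrees 0…11.
[q¹¹] = 1·0 + 1·(-80) + 1·(-90) = -170.

-170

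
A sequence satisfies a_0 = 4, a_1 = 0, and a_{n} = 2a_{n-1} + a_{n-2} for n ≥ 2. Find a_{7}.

The ordinary generating function has denominator 1 - 2q - q^2.
Iterating the recurrence: a_0,…,a_{7} = 4, 0, 4, 8, 20, 48, 116, 280.

280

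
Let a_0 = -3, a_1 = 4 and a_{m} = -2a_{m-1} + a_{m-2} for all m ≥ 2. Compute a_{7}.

The ordinary generating function has denominator 1 + 2z - z^2.
Iterating the recurrence: a_0,…,a_{7} = -3, 4, -11, 26, -63, 152, -367, 886.

886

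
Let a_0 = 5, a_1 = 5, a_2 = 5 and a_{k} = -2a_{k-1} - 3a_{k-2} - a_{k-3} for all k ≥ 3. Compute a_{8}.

5

The ordinary generating function has denominator 1 + 2x + 3x^2 + x^3.
Iterating the recurrence: a_0,…,a_{8} = 5, 5, 5, -30, 40, 5, -100, 145, 5.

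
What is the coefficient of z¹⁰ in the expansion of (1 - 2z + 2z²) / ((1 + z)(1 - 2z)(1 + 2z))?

Partial fractions give a closed form: a_n = (-5/3)·(-1)^n + (1/6)·2^n + (5/2)·(-2)^n.
At n = 10: a_10 = 2729.

2729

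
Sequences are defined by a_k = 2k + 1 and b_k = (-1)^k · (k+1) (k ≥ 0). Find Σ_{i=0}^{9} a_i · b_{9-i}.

5

This is [x^9] in the product of the two ordinary generating functions.
Σ = 1·(-10) + 3·9 + 5·(-8) + 7·7 + 9·(-6) + 11·5 + 13·(-4) + 15·3 + 17·(-2) + 19·1 = 5.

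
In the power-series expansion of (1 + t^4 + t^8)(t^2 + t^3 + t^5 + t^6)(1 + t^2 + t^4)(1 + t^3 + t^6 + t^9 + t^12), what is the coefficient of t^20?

9

(1 + t^4 + t^8) has coefficients 1,0,0,0,1,0,0,0,1 for degrees 0…8.
(t^2 + t^3 + t^5 + t^6) has coefficients 0,0,1,1,0,1,1,0,0,0,0,0,0,0,0,0,0,0,0,0,0 for degrees 0…20.
Multiplying by (1 + t^2 + t^4) gives running coefficients 0,0,1,1,1,2,2,2,1,1,1,0,0,0,0,0,0,0,0,0,0 for degrees 0…20.
Finally multiplying by (1 + t^3 + t^6 + t^9 + t^12), the product of all factors after the first has coefficients 0,0,1,1,1,3,3,3,4,4,4,4,4,4,4,4,4,3,3,3,1 for degrees 0…20.
[t^20] = 1·1 + 1·4 + 1·4 = 9.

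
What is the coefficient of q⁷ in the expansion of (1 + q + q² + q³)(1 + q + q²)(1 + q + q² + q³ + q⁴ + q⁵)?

(1 + q + q² + q³) has coefficients 1,1,1,1 for degrees 0…3.
(1 + q + q²) has coefficients 1,1,1,0,0,0,0,0 for degrees 0…7.
Finally multiplying by (1 + q + q² + q³ + q⁴ + q⁵), the product of all factors after the first has coefficients 1,2,3,3,3,3,2,1 for degrees 0…7.
[q⁷] = 1·1 + 1·2 + 1·3 + 1·3 = 9.

9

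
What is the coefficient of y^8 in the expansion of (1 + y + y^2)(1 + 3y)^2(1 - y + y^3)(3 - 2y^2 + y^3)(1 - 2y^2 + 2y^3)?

-49

(1 + y + y^2) has coefficients 1,1,1 for degrees 0…2.
(1 + 3y)^2 has coefficients 1,6,9,0,0,0,0,0,0 for degrees 0…8.
Multiplying by (1 - y + y^3) gives running coefficients 1,5,3,-8,6,9,0,0,0 for degrees 0…8.
Multiplying by (3 - 2y^2 + y^3) gives running coefficients 3,15,7,-33,17,46,-20,-12,9 for degrees 0…8.
Finally multiplying by (1 - 2y^2 + 2y^3), the product of all factors after the first has coefficients 3,15,1,-57,33,126,-120,-70,141 for degrees 0…8.
[y^8] = 1·141 + 1·(-70) + 1·(-120) = -49.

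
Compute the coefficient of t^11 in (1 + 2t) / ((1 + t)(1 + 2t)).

-1

Partial fractions give a closed form: a_n = (1)·(-1)^n.
At n = 11: a_11 = -1.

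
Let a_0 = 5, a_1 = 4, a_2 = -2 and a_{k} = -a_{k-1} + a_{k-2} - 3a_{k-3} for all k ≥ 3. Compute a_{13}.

The ordinary generating function has denominator 1 + y - y^2 + 3y^3.
Iterating the recurrence: a_0,…,a_{13} = 5, 4, -2, -9, -5, 2, 20, -3, 17, -80, 106, -237, 583, -1138.

-1138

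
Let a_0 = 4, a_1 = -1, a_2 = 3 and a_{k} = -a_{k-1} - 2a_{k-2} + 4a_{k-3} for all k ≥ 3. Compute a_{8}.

The ordinary generating function has denominator 1 + y + 2y^2 - 4y^3.
Iterating the recurrence: a_0,…,a_{8} = 4, -1, 3, 15, -25, 7, 103, -217, 39.

39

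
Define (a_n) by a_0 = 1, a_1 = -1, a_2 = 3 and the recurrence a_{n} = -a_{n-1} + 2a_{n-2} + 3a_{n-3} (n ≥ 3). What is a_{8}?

-3

The ordinary generating function has denominator 1 + y - 2y^2 - 3y^3.
Iterating the recurrence: a_0,…,a_{8} = 1, -1, 3, -2, 5, 0, 4, 11, -3.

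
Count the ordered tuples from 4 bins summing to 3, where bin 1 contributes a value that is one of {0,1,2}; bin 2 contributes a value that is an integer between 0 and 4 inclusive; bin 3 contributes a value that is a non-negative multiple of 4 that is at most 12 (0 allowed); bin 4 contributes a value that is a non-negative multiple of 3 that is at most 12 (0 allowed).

4

The generating function for the choices is (1 + t + t²)·(1 + t + t² + t³ + t⁴)·(1 + t⁴ + t⁸ + t¹²)·(1 + t³ + t⁶ + t⁹ + t¹²); the count is [t³].
(1 + t + t²) has coefficients 1,1,1 for degrees 0…2.
(1 + t + t² + t³ + t⁴) has coefficients 1,1,1,1 for degrees 0…3.
Multiplying by (1 + t⁴ + t⁸ + t¹²) gives running coefficients 1,1,1,1 for degrees 0…3.
Finally multiplying by (1 + t³ + t⁶ + t⁹ + t¹²), the product of all factors after the first has coefficients 1,1,1,2 for degrees 0…3.
[t³] = 1·2 + 1·1 + 1·1 = 4.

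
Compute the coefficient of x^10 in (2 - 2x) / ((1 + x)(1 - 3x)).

59050

Partial fractions give a closed form: a_n = (1)·(-1)^n + (1)·3^n.
At n = 10: a_10 = 59050.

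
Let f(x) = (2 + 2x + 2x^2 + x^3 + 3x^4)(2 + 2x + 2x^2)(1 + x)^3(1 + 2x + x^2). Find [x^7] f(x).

(2 + 2x + 2x^2 + x^3 + 3x^4) has coefficients 2,2,2,1,3 for degrees 0…4.
(2 + 2x + 2x^2) has coefficients 2,2,2,0,0,0,0,0 for degrees 0…7.
Multiplying by (1 + x)^3 gives running coefficients 2,8,14,14,8,2,0,0 for degrees 0…7.
Finally multiplying by (1 + 2x + x^2), the product of all factors after the first has coefficients 2,12,32,50,50,32,12,2 for degrees 0…7.
[x^7] = 2·2 + 2·12 + 2·32 + 1·50 + 3·50 = 292.

292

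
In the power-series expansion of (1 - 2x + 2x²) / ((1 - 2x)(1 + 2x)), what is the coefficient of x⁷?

-128

The denominator gives the recurrence a_n = 4a_(n−2) for n ≥ 3; the numerator fixes a_0 = 1, a_1 = -2, a_2 = 6.
Iterating: 1, -2, 6, -8, 24, -32, 96, -128, so a_7 = -128.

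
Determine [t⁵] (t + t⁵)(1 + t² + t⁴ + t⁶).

(t + t⁵) has coefficients 0,1,0,0,0,1 for degrees 0…5.
(1 + t² + t⁴ + t⁶) has coefficients 1,0,1,0,1,0 for degrees 0…5.
[t⁵] = 1·1 + 1·1 = 2.

2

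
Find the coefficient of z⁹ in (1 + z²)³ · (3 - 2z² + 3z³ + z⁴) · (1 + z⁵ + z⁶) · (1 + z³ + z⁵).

(1 + z²)³ has coefficients 1,0,3,0,3,0,1 for degrees 0…6.
(3 - 2z² + 3z³ + z⁴) has coefficients 3,0,-2,3,1,0,0,0,0,0 for degrees 0…9.
Multiplying by (1 + z⁵ + z⁶) gives running coefficients 3,0,-2,3,1,3,3,-2,1,4 for degrees 0…9.
Finally multiplying by (1 + z³ + z⁵), the product of all factors after the first has coefficients 3,0,-2,6,1,4,6,-3,7,8 for degrees 0…9.
[z⁹] = 1·8 + 3·(-3) + 3·4 + 1·6 = 17.

17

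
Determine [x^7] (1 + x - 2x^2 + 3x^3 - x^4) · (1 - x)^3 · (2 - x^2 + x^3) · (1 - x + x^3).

(1 + x - 2x^2 + 3x^3 - x^4) has coefficients 1,1,-2,3,-1 for degrees 0…4.
(1 - x)^3 has coefficients 1,-3,3,-1,0,0,0,0 for degrees 0…7.
Multiplying by (2 - x^2 + x^3) gives running coefficients 2,-6,5,2,-6,4,-1,0 for degrees 0…7.
Finally multiplying by (1 - x + x^3), the product of all factors after the first has coefficients 2,-8,11,-1,-14,15,-3,-5 for degrees 0…7.
[x^7] = 1·(-5) + 1·(-3) − 2·15 + 3·(-14) − 1·(-1) = -79.

-79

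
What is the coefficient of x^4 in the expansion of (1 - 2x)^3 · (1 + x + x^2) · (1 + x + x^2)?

9

(1 - 2x)^3 has coefficients 1,-6,12,-8 for degrees 0…3.
(1 + x + x^2) has coefficients 1,1,1,0,0 for degrees 0…4.
Finally multiplying by (1 + x + x^2), the product of all factors after the first has coefficients 1,2,3,2,1 for degrees 0…4.
[x^4] = 1·1 − 6·2 + 12·3 − 8·2 = 9.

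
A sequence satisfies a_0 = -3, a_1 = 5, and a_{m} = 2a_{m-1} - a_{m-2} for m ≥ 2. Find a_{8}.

61

The ordinary generating function has denominator 1 - 2x + x^2.
Iterating the recurrence: a_0,…,a_{8} = -3, 5, 13, 21, 29, 37, 45, 53, 61.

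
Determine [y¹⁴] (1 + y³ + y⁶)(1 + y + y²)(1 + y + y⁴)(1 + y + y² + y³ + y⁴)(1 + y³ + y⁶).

28

(1 + y³ + y⁶) has coefficients 1,0,0,1,0,0,1 for degrees 0…6.
(1 + y + y²) has coefficients 1,1,1,0,0,0,0,0,0,0,0,0,0,0,0 for degrees 0…14.
Multiplying by (1 + y + y⁴) gives running coefficients 1,2,2,1,1,1,1,0,0,0,0,0,0,0,0 for degrees 0…14.
Multiplying by (1 + y + y² + y³ + y⁴) gives running coefficients 1,3,5,6,7,7,6,4,3,2,1,0,0,0,0 for degrees 0…14.
Finally multiplying by (1 + y³ + y⁶), the product of all factors after the first has coefficients 1,3,5,7,10,12,13,14,15,14,12,10,8,5,3 for degrees 0…14.
[y¹⁴] = 1·3 + 1·10 + 1·15 = 28.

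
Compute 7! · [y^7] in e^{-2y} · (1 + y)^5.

-1248

The EGF product rule gives c_7 = Σ_{k_1+k_2=7} C(7; k_1,k_2) · ∏ g_i(k_i), where e^{-2y} gives (-2)^k; (1+y)^5 gives the falling factorial (5)_k.
g_1(k) for k = 0…7: 1, -2, 4, -8, 16, -32, 64, -128.
g_2(k) for k = 0…7: 1, 5, 20, 60, 120, 120, 0, 0.
c_7 = Σ_k C(7,k)·g_1(k)·g_2(7−k) = 21·4·120 + 35·(-8)·120 + 35·16·60 + 21·(-32)·20 + 7·64·5 + 1·(-128)·1 = 10080 − 33600 + 33600 − 13440 + 2240 − 128 = -1248.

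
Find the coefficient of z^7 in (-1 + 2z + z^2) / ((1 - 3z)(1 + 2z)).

The denominator gives the recurrence a_n = a_(n−1) + 6a_(n−2) for n ≥ 3; the numerator fixes a_0 = -1, a_1 = 1, a_2 = -4.
Iterating: -1, 1, -4, 2, -22, -10, -142, -202, so a_7 = -202.

-202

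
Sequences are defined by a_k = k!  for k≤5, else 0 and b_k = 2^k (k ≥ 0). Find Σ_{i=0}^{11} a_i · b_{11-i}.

Write out a_i and b_{11-i} for i = 0,…,11 and sum the products.
Σ = 1·2048 + 1·1024 + 2·512 + 6·256 + 24·128 + 120·64 + 0·32 + 0·16 + 0·8 + 0·4 + 0·2 + 0·1 = 16384.

16384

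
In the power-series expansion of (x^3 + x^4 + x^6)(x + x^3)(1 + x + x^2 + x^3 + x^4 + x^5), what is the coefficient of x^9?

6

(x^3 + x^4 + x^6) has coefficients 0,0,0,1,1,0,1 for degrees 0…6.
(x + x^3) has coefficients 0,1,0,1,0,0,0,0,0,0 for degrees 0…9.
Finally multiplying by (1 + x + x^2 + x^3 + x^4 + x^5), the product of all factors after the first has coefficients 0,1,1,2,2,2,2,1,1,0 for degrees 0…9.
[x^9] = 1·2 + 1·2 + 1·2 = 6.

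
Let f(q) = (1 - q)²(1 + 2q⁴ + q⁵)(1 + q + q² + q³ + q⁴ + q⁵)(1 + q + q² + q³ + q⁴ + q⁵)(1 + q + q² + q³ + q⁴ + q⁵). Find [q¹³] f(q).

-5

(1 - q)² has coefficients 1,-2,1 for degrees 0…2.
(1 + 2q⁴ + q⁵) has coefficients 1,0,0,0,2,1,0,0,0,0,0,0,0,0 for degrees 0…13.
Multiplying by (1 + q + q² + q³ + q⁴ + q⁵) gives running coefficients 1,1,1,1,3,4,3,3,3,3,1,0,0,0 for degrees 0…13.
Multiplying by (1 + q + q² + q³ + q⁴ + q⁵) gives running coefficients 1,2,3,4,7,11,13,15,17,19,17,13,10,7 for degrees 0…13.
Finally multiplying by (1 + q + q² + q³ + q⁴ + q⁵), the product of all factors after the first has coefficients 1,3,6,10,17,28,40,53,67,82,92,94,91,83 for degrees 0…13.
[q¹³] = 1·83 − 2·91 + 1·94 = -5.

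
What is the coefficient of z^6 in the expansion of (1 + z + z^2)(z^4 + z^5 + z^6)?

3

(1 + z + z^2) has coefficients 1,1,1 for degrees 0…2.
(z^4 + z^5 + z^6) has coefficients 0,0,0,0,1,1,1 for degrees 0…6.
[z^6] = 1·1 + 1·1 + 1·1 = 3.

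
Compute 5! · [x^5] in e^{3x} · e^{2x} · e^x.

7776

The EGF product rule gives c_5 = Σ_{k_1+k_2+k_3=5} C(5; k_1,k_2,k_3) · ∏ g_i(k_i), where e^{3x} gives (3)^k; e^{2x} gives (2)^k; e^x gives (1)^k.
g_1(k) for k = 0…5: 1, 3, 9, 27, 81, 243.
g_2(k) for k = 0…5: 1, 2, 4, 8, 16, 32.
g_3(k) for k = 0…5: 1, 1, 1, 1, 1, 1.
First combine the last two factors: h(k) = Σ_j C(k,j)·g_2(j)·g_3(k−j) for k = 0…5: 1, 3, 9, 27, 81, 243.
c_5 = Σ_k C(5,k)·g_1(k)·h(5−k) = 1·1·243 + 5·3·81 + 10·9·27 + 10·27·9 + 5·81·3 + 1·243·1 = 243 + 1215 + 2430 + 2430 + 1215 + 243 = 7776.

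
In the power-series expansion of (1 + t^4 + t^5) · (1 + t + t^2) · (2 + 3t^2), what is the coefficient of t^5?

4

(1 + t^4 + t^5) has coefficients 1,0,0,0,1,1 for degrees 0…5.
(1 + t + t^2) has coefficients 1,1,1,0,0,0 for degrees 0…5.
Finally multiplying by (2 + 3t^2), the product of all factors after the first has coefficients 2,2,5,3,3,0 for degrees 0…5.
[t^5] = 1·0 + 1·2 + 1·2 = 4.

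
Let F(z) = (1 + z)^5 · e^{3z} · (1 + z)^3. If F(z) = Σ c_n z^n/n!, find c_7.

The EGF product rule gives c_7 = Σ_{k_1+k_2+k_3=7} C(7; k_1,k_2,k_3) · ∏ g_i(k_i), where (1+z)^5 gives the falling factorial (5)_k; e^{3z} gives (3)^k; (1+z)^3 gives the falling factorial (3)_k.
g_1(k) for k = 0…7: 1, 5, 20, 60, 120, 120, 0, 0.
g_2(k) for k = 0…7: 1, 3, 9, 27, 81, 243, 729, 2187.
g_3(k) for k = 0…7: 1, 3, 6, 6, 0, 0, 0, 0.
First combine the last two factors: h(k) = Σ_j C(k,j)·g_2(j)·g_3(k−j) for k = 0…7: 1, 6, 33, 168, 801, 3618, 15633, 65124.
c_7 = Σ_k C(7,k)·g_1(k)·h(7−k) = 1·1·65124 + 7·5·15633 + 21·20·3618 + 35·60·801 + 35·120·168 + 21·120·33 = 65124 + 547155 + 1519560 + 1682100 + 705600 + 83160 = 4602699.

4602699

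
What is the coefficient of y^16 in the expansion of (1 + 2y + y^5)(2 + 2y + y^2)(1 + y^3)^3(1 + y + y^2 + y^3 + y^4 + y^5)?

(1 + 2y + y^5) has coefficients 1,2,0,0,0,1 for degrees 0…5.
(2 + 2y + y^2) has coefficients 2,2,1,0,0,0,0,0,0,0,0,0,0,0,0,0,0 for degrees 0…16.
Multiplying by (1 + y^3)^3 gives running coefficients 2,2,1,6,6,3,6,6,3,2,2,1,0,0,0,0,0 for degrees 0…16.
Finally multiplying by (1 + y + y^2 + y^3 + y^4 + y^5), the product of all factors after the first has coefficients 2,4,5,11,17,20,24,28,30,26,22,20,14,8,5,3,1 for degrees 0…16.
[y^16] = 1·1 + 2·3 + 1·20 = 27.

27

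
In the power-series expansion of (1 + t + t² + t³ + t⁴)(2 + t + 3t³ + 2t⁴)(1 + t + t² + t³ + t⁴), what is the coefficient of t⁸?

26

(1 + t + t² + t³ + t⁴) has coefficients 1,1,1,1,1 for degrees 0…4.
(2 + t + 3t³ + 2t⁴) has coefficients 2,1,0,3,2,0,0,0,0 for degrees 0…8.
Finally multiplying by (1 + t + t² + t³ + t⁴), the product of all factors after the first has coefficients 2,3,3,6,8,6,5,5,2 for degrees 0…8.
[t⁸] = 1·2 + 1·5 + 1·5 + 1·6 + 1·8 = 26.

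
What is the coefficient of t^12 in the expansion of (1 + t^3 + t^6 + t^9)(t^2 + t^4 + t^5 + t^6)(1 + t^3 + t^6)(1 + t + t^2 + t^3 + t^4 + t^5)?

21

(1 + t^3 + t^6 + t^9) has coefficients 1,0,0,1,0,0,1,0,0,1 for degrees 0…9.
(t^2 + t^4 + t^5 + t^6) has coefficients 0,0,1,0,1,1,1,0,0,0,0,0,0 for degrees 0…12.
Multiplying by (1 + t^3 + t^6) gives running coefficients 0,0,1,0,1,2,1,1,2,1,1,1,1 for degrees 0…12.
Finally multiplying by (1 + t + t^2 + t^3 + t^4 + t^5), the product of all factors after the first has coefficients 0,0,1,1,2,4,5,6,7,8,8,7,7 for degrees 0…12.
[t^12] = 1·7 + 1·8 + 1·5 + 1·1 = 21.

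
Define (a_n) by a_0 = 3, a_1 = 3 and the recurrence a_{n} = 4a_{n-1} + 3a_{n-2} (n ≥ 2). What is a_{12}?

The ordinary generating function has denominator 1 - 4y - 3y^2.
Iterating the recurrence: a_0,…,a_{12} = 3, 3, 21, 93, 435, 2019, 9381, 43581, 202467, 940611, 4369845, 20301213, 94314387.

94314387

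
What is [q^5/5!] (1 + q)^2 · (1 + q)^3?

The EGF product rule gives c_5 = Σ_{k_1+k_2=5} C(5; k_1,k_2) · ∏ g_i(k_i), where (1+q)^2 gives the falling factorial (2)_k; (1+q)^3 gives the falling factorial (3)_k.
g_1(k) for k = 0…5: 1, 2, 2, 0, 0, 0.
g_2(k) for k = 0…5: 1, 3, 6, 6, 0, 0.
c_5 = Σ_k C(5,k)·g_1(k)·g_2(5−k) = 10·2·6 = 120.

120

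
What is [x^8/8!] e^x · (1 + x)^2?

The EGF product rule gives c_8 = Σ_{k_1+k_2=8} C(8; k_1,k_2) · ∏ g_i(k_i), where e^x gives (1)^k; (1+x)^2 gives the falling factorial (2)_k.
g_1(k) for k = 0…8: 1, 1, 1, 1, 1, 1, 1, 1, 1.
g_2(k) for k = 0…8: 1, 2, 2, 0, 0, 0, 0, 0, 0.
c_8 = Σ_k C(8,k)·g_1(k)·g_2(8−k) = 28·1·2 + 8·1·2 + 1·1·1 = 56 + 16 + 1 = 73.

73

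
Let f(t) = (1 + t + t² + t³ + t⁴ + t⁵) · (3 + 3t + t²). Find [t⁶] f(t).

4

(1 + t + t² + t³ + t⁴ + t⁵) has coefficients 1,1,1,1,1,1 for degrees 0…5.
(3 + 3t + t²) has coefficients 3,3,1,0,0,0,0 for degrees 0…6.
[t⁶] = 1·0 + 1·0 + 1·0 + 1·0 + 1·1 + 1·3 = 4.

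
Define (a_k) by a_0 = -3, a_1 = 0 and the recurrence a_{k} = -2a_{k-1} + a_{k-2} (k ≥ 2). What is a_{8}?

-507

The ordinary generating function has denominator 1 + 2t - t^2.
Iterating the recurrence: a_0,…,a_{8} = -3, 0, -3, 6, -15, 36, -87, 210, -507.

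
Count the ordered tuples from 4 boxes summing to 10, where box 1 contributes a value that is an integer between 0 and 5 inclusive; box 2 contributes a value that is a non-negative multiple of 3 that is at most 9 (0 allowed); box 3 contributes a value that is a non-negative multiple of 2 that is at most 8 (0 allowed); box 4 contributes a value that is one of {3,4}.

13

The generating function for the choices is (1 + y + y² + y³ + y⁴ + y⁵)·(1 + y³ + y⁶ + y⁹)·(1 + y² + y⁴ + y⁶ + y⁸)·(y³ + y⁴); the count is [y¹⁰].
(1 + y + y² + y³ + y⁴ + y⁵) has coefficients 1,1,1,1,1,1 for degrees 0…5.
(1 + y³ + y⁶ + y⁹) has coefficients 1,0,0,1,0,0,1,0,0,1,0 for degrees 0…10.
Multiplying by (1 + y² + y⁴ + y⁶ + y⁸) gives running coefficients 1,0,1,1,1,1,2,1,2,2,1 for degrees 0…10.
Finally multiplying by (y³ + y⁴), the product of all factors after the first has coefficients 0,0,0,1,1,1,2,2,2,3,3 for degrees 0…10.
[y¹⁰] = 1·3 + 1·3 + 1·2 + 1·2 + 1·2 + 1·1 = 13.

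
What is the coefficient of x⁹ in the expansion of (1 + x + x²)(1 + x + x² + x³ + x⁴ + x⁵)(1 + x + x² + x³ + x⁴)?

(1 + x + x²) has coefficients 1,1,1 for degrees 0…2.
(1 + x + x² + x³ + x⁴ + x⁵) has coefficients 1,1,1,1,1,1,0,0,0,0 for degrees 0…9.
Finally multiplying by (1 + x + x² + x³ + x⁴), the product of all factors after the first has coefficients 1,2,3,4,5,5,4,3,2,1 for degrees 0…9.
[x⁹] = 1·1 + 1·2 + 1·3 = 6.

6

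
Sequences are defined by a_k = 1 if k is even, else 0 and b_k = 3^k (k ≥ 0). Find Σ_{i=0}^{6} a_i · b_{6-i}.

The convolution is the t^6 coefficient of A(t)B(t).
Σ = 1·729 + 0·243 + 1·81 + 0·27 + 1·9 + 0·3 + 1·1 = 820.

820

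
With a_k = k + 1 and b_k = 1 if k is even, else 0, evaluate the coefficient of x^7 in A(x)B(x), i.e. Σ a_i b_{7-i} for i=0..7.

The convolution is the x^7 coefficient of A(x)B(x).
Σ = 1·0 + 2·1 + 3·0 + 4·1 + 5·0 + 6·1 + 7·0 + 8·1 = 20.

20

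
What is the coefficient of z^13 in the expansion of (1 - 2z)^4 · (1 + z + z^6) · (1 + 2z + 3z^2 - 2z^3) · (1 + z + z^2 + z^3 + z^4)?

-2

(1 - 2z)^4 has coefficients 1,-8,24,-32,16 for degrees 0…4.
(1 + z + z^6) has coefficients 1,1,0,0,0,0,1,0,0,0,0,0,0,0 for degrees 0…13.
Multiplying by (1 + 2z + 3z^2 - 2z^3) gives running coefficients 1,3,5,1,-2,0,1,2,3,-2,0,0,0,0 for degrees 0…13.
Finally multiplying by (1 + z + z^2 + z^3 + z^4), the product of all factors after the first has coefficients 1,4,9,10,8,7,5,2,4,4,4,3,1,-2 for degrees 0…13.
[z^13] = 1·(-2) − 8·1 + 24·3 − 32·4 + 16·4 = -2.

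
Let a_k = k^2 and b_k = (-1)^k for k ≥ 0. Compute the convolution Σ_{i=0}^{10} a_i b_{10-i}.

The convolution is the t^10 coefficient of A(t)B(t).
Σ = 0·1 + 1·(-1) + 4·1 + 9·(-1) + 16·1 + 25·(-1) + 36·1 + 49·(-1) + 64·1 + 81·(-1) + 100·1 = 55.

55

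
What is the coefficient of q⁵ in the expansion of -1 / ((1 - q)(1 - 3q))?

Partial fractions give a closed form: a_n = (1/2)·1^n + (-3/2)·3^n.
At n = 5: a_5 = -364.

-364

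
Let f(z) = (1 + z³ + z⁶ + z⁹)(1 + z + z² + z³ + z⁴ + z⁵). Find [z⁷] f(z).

2

(1 + z³ + z⁶ + z⁹) has coefficients 1,0,0,1,0,0,1,0 for degrees 0…7.
(1 + z + z² + z³ + z⁴ + z⁵) has coefficients 1,1,1,1,1,1,0,0 for degrees 0…7.
[z⁷] = 1·0 + 1·1 + 1·1 = 2.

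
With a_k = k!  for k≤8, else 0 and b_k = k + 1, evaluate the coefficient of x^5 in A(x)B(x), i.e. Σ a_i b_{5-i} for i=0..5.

205

This is [x^5] in the product of the two ordinary generating functions.
Σ = 1·6 + 1·5 + 2·4 + 6·3 + 24·2 + 120·1 = 205.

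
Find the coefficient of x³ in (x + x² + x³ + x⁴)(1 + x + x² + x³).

(x + x² + x³ + x⁴) has coefficients 0,1,1,1 for degrees 0…3.
(1 + x + x² + x³) has coefficients 1,1,1,1 for degrees 0…3.
[x³] = 1·1 + 1·1 + 1·1 = 3.

3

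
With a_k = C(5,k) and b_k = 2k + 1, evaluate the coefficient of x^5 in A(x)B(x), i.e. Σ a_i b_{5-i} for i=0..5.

192

Write out a_i and b_{5-i} for i = 0,…,5 and sum the products.
Σ = 1·11 + 5·9 + 10·7 + 10·5 + 5·3 + 1·1 = 192.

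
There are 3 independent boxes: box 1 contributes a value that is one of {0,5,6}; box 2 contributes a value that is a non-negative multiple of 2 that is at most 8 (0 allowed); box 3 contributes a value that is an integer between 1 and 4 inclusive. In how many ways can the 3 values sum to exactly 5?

The generating function for the choices is (1 + t⁵ + t⁶)·(1 + t² + t⁴ + t⁶ + t⁸)·(t + t² + t³ + t⁴); the count is [t⁵].
(1 + t⁵ + t⁶) has coefficients 1,0,0,0,0,1 for degrees 0…5.
(1 + t² + t⁴ + t⁶ + t⁸) has coefficients 1,0,1,0,1,0 for degrees 0…5.
Finally multiplying by (t + t² + t³ + t⁴), the product of all factors after the first has coefficients 0,1,1,2,2,2 for degrees 0…5.
[t⁵] = 1·2 + 1·0 = 2.

2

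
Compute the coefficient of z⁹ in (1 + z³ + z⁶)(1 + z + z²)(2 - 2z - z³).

(1 + z³ + z⁶) has coefficients 1,0,0,1,0,0,1 for degrees 0…6.
(1 + z + z²) has coefficients 1,1,1,0,0,0,0,0,0,0 for degrees 0…9.
Finally multiplying by (2 - 2z - z³), the product of all factors after the first has coefficients 2,0,0,-3,-1,-1,0,0,0,0 for degrees 0…9.
[z⁹] = 1·0 + 1·0 + 1·(-3) = -3.

-3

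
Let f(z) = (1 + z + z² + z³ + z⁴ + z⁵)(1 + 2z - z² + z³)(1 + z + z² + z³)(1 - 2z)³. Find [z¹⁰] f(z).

-9

(1 + z + z² + z³ + z⁴ + z⁵) has coefficients 1,1,1,1,1,1 for degrees 0…5.
(1 + 2z - z² + z³) has coefficients 1,2,-1,1,0,0,0,0,0,0,0 for degrees 0…10.
Multiplying by (1 + z + z² + z³) gives running coefficients 1,3,2,3,2,0,1,0,0,0,0 for degrees 0…10.
Finally multiplying by (1 - 2z)³, the product of all factors after the first has coefficients 1,-3,-4,19,-16,8,1,-22,12,-8,0 for degrees 0…10.
[z¹⁰] = 1·0 + 1·(-8) + 1·12 + 1·(-22) + 1·1 + 1·8 = -9.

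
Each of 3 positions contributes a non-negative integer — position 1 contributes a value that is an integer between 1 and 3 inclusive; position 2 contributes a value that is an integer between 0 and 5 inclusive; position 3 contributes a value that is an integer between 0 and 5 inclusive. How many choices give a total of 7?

16

The generating function for the choices is (z + z^2 + z^3)·(1 + z + z^2 + z^3 + z^4 + z^5)·(1 + z + z^2 + z^3 + z^4 + z^5); the count is [z^7].
(z + z^2 + z^3) has coefficients 0,1,1,1 for degrees 0…3.
(1 + z + z^2 + z^3 + z^4 + z^5) has coefficients 1,1,1,1,1,1,0,0 for degrees 0…7.
Finally multiplying by (1 + z + z^2 + z^3 + z^4 + z^5), the product of all factors after the first has coefficients 1,2,3,4,5,6,5,4 for degrees 0…7.
[z^7] = 1·5 + 1·6 + 1·5 = 16.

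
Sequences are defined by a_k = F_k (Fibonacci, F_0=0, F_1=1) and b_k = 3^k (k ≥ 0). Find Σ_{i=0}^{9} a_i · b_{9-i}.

11770

The convolution is the x^9 coefficient of A(x)B(x).
Σ = 0·19683 + 1·6561 + 1·2187 + 2·729 + 3·243 + 5·81 + 8·27 + 13·9 + 21·3 + 34·1 = 11770.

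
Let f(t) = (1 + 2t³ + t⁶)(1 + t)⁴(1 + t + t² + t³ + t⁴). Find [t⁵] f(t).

37

(1 + 2t³ + t⁶) has coefficients 1,0,0,2,0,0 for degrees 0…5.
(1 + t)⁴ has coefficients 1,4,6,4,1,0 for degrees 0…5.
Finally multiplying by (1 + t + t² + t³ + t⁴), the product of all factors after the first has coefficients 1,5,11,15,16,15 for degrees 0…5.
[t⁵] = 1·15 + 2·11 = 37.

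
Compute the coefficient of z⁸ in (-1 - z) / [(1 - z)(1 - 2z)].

-766

The denominator gives the recurrence a_n = 3a_(n−1) − 2a_(n−2) for n ≥ 2; the numerator fixes a_0 = -1, a_1 = -4.
Iterating: -1, -4, -10, -22, -46, -94, -190, -382, -766, so a_8 = -766.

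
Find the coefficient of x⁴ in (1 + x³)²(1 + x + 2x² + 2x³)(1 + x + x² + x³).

(1 + x³)² has coefficients 1,0,0,2,0 for degrees 0…4.
(1 + x + 2x² + 2x³) has coefficients 1,1,2,2,0 for degrees 0…4.
Finally multiplying by (1 + x + x² + x³), the product of all factors after the first has coefficients 1,2,4,6,5 for degrees 0…4.
[x⁴] = 1·5 + 2·2 = 9.

9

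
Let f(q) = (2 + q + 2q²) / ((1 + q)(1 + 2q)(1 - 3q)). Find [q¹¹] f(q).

200443

Partial fractions give a closed form: a_n = (-3/4)·(-1)^n + (8/5)·(-2)^n + (23/20)·3^n.
At n = 11: a_11 = 200443.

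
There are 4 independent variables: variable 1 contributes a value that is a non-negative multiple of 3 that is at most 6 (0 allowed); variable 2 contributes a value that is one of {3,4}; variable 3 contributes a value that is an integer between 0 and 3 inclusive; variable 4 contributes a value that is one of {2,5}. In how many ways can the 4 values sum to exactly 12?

6

The generating function for the choices is (1 + x^3 + x^6)·(x^3 + x^4)·(1 + x + x^2 + x^3)·(x^2 + x^5); the count is [x^12].
(1 + x^3 + x^6) has coefficients 1,0,0,1,0,0,1 for degrees 0…6.
(x^3 + x^4) has coefficients 0,0,0,1,1,0,0,0,0,0,0,0,0 for degrees 0…12.
Multiplying by (1 + x + x^2 + x^3) gives running coefficients 0,0,0,1,2,2,2,1,0,0,0,0,0 for degrees 0…12.
Finally multiplying by (x^2 + x^5), the product of all factors after the first has coefficients 0,0,0,0,0,1,2,2,3,3,2,2,1 for degrees 0…12.
[x^12] = 1·1 + 1·3 + 1·2 = 6.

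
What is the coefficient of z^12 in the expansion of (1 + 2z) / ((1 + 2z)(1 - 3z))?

531441

The denominator gives the recurrence a_n = a_(n−1) + 6a_(n−2) for n ≥ 2; the numerator fixes a_0 = 1, a_1 = 3.
Iterating: 1, 3, 9, 27, 81, 243, 729, 2187, 6561, 19683, 59049, 177147, 531441, so a_12 = 531441.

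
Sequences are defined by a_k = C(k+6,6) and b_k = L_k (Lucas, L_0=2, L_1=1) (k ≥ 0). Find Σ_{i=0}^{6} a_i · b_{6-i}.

Write out a_i and b_{6-i} for i = 0,…,6 and sum the products.
Σ = 1·18 + 7·11 + 28·7 + 84·4 + 210·3 + 462·1 + 924·2 = 3567.

3567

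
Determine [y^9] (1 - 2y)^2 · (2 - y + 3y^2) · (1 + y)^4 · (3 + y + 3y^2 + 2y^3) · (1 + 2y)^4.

6946

(1 - 2y)^2 has coefficients 1,-4,4 for degrees 0…2.
(2 - y + 3y^2) has coefficients 2,-1,3,0,0,0,0,0,0,0 for degrees 0…9.
Multiplying by (1 + y)^4 gives running coefficients 2,7,11,14,16,11,3,0,0,0 for degrees 0…9.
Multiplying by (3 + y + 3y^2 + 2y^3) gives running coefficients 6,23,46,78,109,113,96,68,31,6 for degrees 0…9.
Finally multiplying by (1 + 2y)^4, the product of all factors after the first has coefficients 6,71,374,1190,2669,4697,6848,8284,8239,6766 for degrees 0…9.
[y^9] = 1·6766 − 4·8239 + 4·8284 = 6946.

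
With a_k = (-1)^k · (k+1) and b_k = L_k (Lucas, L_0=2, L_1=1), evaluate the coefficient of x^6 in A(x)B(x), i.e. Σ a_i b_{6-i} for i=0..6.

24

This is [x^6] in the product of the two ordinary generating functions.
Σ = 1·18 − 2·11 + 3·7 − 4·4 + 5·3 − 6·1 + 7·2 = 24.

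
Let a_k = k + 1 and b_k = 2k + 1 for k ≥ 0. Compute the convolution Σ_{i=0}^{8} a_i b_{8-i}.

The convolution is the t^8 coefficient of A(t)B(t).
Σ = 1·17 + 2·15 + 3·13 + 4·11 + 5·9 + 6·7 + 7·5 + 8·3 + 9·1 = 285.

285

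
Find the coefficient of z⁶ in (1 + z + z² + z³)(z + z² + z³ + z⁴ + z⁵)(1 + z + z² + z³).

14

(1 + z + z² + z³) has coefficients 1,1,1,1 for degrees 0…3.
(z + z² + z³ + z⁴ + z⁵) has coefficients 0,1,1,1,1,1,0 for degrees 0…6.
Finally multiplying by (1 + z + z² + z³), the product of all factors after the first has coefficients 0,1,2,3,4,4,3 for degrees 0…6.
[z⁶] = 1·3 + 1·4 + 1·4 + 1·3 = 14.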